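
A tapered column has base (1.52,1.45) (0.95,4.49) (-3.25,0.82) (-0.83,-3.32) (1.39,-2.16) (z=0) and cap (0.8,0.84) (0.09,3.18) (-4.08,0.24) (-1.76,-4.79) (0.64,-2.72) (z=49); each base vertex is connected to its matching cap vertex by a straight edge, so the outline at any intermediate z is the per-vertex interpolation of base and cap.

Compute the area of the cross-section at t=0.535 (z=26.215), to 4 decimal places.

Cross-section at t=0.535: each vertex is (1-t)·p0[i] + t·p1[i].
  v1: (1-0.535)·(1.52,1.45) + 0.535·(0.8,0.84) = (1.1348,1.1237)
  v2: (1-0.535)·(0.95,4.49) + 0.535·(0.09,3.18) = (0.4899,3.7892)
  v3: (1-0.535)·(-3.25,0.82) + 0.535·(-4.08,0.24) = (-3.6941,0.5097)
  v4: (1-0.535)·(-0.83,-3.32) + 0.535·(-1.76,-4.79) = (-1.3276,-4.1064)
  v5: (1-0.535)·(1.39,-2.16) + 0.535·(0.64,-2.72) = (0.9887,-2.4596)
Shoelace sum Σ(x_i·y_{i+1} − x_{i+1}·y_i):
  i=1: 1.1348·3.7892 − 0.4899·1.1237 = +3.7495 (running +3.7495)
  i=2: 0.4899·0.5097 − -3.6941·3.7892 = +14.2470 (running +17.9965)
  i=3: -3.6941·-4.1064 − -1.3276·0.5097 = +15.8461 (running +33.8425)
  i=4: -1.3276·-2.4596 − 0.9887·-4.1064 = +7.3255 (running +41.1680)
  i=5: 0.9887·1.1237 − 1.1348·-2.4596 = +3.9022 (running +45.0702)
Area = |Σ|/2 = |45.0702|/2 = 22.5351

Area at t=0.535: 22.5351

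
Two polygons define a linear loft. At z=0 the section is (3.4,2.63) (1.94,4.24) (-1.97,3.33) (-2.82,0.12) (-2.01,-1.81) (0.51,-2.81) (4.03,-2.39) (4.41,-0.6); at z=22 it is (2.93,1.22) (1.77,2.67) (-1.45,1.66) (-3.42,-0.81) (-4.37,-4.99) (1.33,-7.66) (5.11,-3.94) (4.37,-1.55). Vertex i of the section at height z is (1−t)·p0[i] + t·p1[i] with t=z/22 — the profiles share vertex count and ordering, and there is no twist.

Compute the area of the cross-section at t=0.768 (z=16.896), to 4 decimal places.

Cross-section at t=0.768: each vertex is (1-t)·p0[i] + t·p1[i].
  v1: (1-0.768)·(3.4,2.63) + 0.768·(2.93,1.22) = (3.0390,1.5471)
  v2: (1-0.768)·(1.94,4.24) + 0.768·(1.77,2.67) = (1.8094,3.0342)
  v3: (1-0.768)·(-1.97,3.33) + 0.768·(-1.45,1.66) = (-1.5706,2.0474)
  v4: (1-0.768)·(-2.82,0.12) + 0.768·(-3.42,-0.81) = (-3.2808,-0.5942)
  v5: (1-0.768)·(-2.01,-1.81) + 0.768·(-4.37,-4.99) = (-3.8225,-4.2522)
  v6: (1-0.768)·(0.51,-2.81) + 0.768·(1.33,-7.66) = (1.1398,-6.5348)
  v7: (1-0.768)·(4.03,-2.39) + 0.768·(5.11,-3.94) = (4.8594,-3.5804)
  v8: (1-0.768)·(4.41,-0.6) + 0.768·(4.37,-1.55) = (4.3793,-1.3296)
Shoelace sum Σ(x_i·y_{i+1} − x_{i+1}·y_i):
  i=1: 3.0390·3.0342 − 1.8094·1.5471 = +6.4218 (running +6.4218)
  i=2: 1.8094·2.0474 − -1.5706·3.0342 = +8.4704 (running +14.8922)
  i=3: -1.5706·-0.5942 − -3.2808·2.0474 = +7.6506 (running +22.5428)
  i=4: -3.2808·-4.2522 − -3.8225·-0.5942 = +11.6793 (running +34.2220)
  i=5: -3.8225·-6.5348 − 1.1398·-4.2522 = +29.8257 (running +64.0477)
  i=6: 1.1398·-3.5804 − 4.8594·-6.5348 = +27.6747 (running +91.7224)
  i=7: 4.8594·-1.3296 − 4.3793·-3.5804 = +9.2185 (running +100.9408)
  i=8: 4.3793·1.5471 − 3.0390·-1.3296 = +10.8160 (running +111.7568)
Area = |Σ|/2 = |111.7568|/2 = 55.8784

Area at t=0.768: 55.8784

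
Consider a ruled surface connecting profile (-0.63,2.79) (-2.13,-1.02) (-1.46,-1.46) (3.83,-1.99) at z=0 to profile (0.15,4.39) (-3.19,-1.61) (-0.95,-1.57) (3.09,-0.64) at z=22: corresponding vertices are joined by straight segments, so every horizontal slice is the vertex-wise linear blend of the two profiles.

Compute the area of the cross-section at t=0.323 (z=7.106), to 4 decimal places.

Cross-section at t=0.323: each vertex is (1-t)·p0[i] + t·p1[i].
  v1: (1-0.323)·(-0.63,2.79) + 0.323·(0.15,4.39) = (-0.3781,3.3068)
  v2: (1-0.323)·(-2.13,-1.02) + 0.323·(-3.19,-1.61) = (-2.4724,-1.2106)
  v3: (1-0.323)·(-1.46,-1.46) + 0.323·(-0.95,-1.57) = (-1.2953,-1.4955)
  v4: (1-0.323)·(3.83,-1.99) + 0.323·(3.09,-0.64) = (3.5910,-1.5540)
Shoelace sum Σ(x_i·y_{i+1} − x_{i+1}·y_i):
  i=1: -0.3781·-1.2106 − -2.4724·3.3068 = +8.6333 (running +8.6333)
  i=2: -2.4724·-1.4955 − -1.2953·-1.2106 = +2.1295 (running +10.7628)
  i=3: -1.2953·-1.5540 − 3.5910·-1.4955 = +7.3832 (running +18.1460)
  i=4: 3.5910·3.3068 − -0.3781·-1.5540 = +11.2872 (running +29.4332)
Area = |Σ|/2 = |29.4332|/2 = 14.7166

Area at t=0.323: 14.7166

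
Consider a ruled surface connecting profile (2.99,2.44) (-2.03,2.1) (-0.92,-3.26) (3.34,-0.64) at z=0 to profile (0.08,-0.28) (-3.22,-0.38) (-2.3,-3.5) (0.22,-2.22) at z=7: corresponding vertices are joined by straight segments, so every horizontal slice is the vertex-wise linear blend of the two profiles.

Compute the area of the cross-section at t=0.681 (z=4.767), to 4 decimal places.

Cross-section at t=0.681: each vertex is (1-t)·p0[i] + t·p1[i].
  v1: (1-0.681)·(2.99,2.44) + 0.681·(0.08,-0.28) = (1.0083,0.5877)
  v2: (1-0.681)·(-2.03,2.1) + 0.681·(-3.22,-0.38) = (-2.8404,0.4111)
  v3: (1-0.681)·(-0.92,-3.26) + 0.681·(-2.3,-3.5) = (-1.8598,-3.4234)
  v4: (1-0.681)·(3.34,-0.64) + 0.681·(0.22,-2.22) = (1.2153,-1.7160)
Shoelace sum Σ(x_i·y_{i+1} − x_{i+1}·y_i):
  i=1: 1.0083·0.4111 − -2.8404·0.5877 = +2.0838 (running +2.0838)
  i=2: -2.8404·-3.4234 − -1.8598·0.4111 = +10.4885 (running +12.5723)
  i=3: -1.8598·-1.7160 − 1.2153·-3.4234 = +7.3518 (running +19.9240)
  i=4: 1.2153·0.5877 − 1.0083·-1.7160 = +2.4444 (running +22.3685)
Area = |Σ|/2 = |22.3685|/2 = 11.1842

Area at t=0.681: 11.1842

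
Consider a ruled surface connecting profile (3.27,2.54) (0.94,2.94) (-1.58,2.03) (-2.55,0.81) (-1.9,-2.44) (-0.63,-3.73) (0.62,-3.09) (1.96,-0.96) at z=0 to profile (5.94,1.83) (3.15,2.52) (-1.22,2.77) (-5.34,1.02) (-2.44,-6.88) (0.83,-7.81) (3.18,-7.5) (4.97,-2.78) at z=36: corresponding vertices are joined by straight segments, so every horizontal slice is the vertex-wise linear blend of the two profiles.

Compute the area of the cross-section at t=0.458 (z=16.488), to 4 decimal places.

Area at t=0.458: 47.3595

Cross-section at t=0.458: each vertex is (1-t)·p0[i] + t·p1[i].
  v1: (1-0.458)·(3.27,2.54) + 0.458·(5.94,1.83) = (4.4929,2.2148)
  v2: (1-0.458)·(0.94,2.94) + 0.458·(3.15,2.52) = (1.9522,2.7476)
  v3: (1-0.458)·(-1.58,2.03) + 0.458·(-1.22,2.77) = (-1.4151,2.3689)
  v4: (1-0.458)·(-2.55,0.81) + 0.458·(-5.34,1.02) = (-3.8278,0.9062)
  v5: (1-0.458)·(-1.9,-2.44) + 0.458·(-2.44,-6.88) = (-2.1473,-4.4735)
  v6: (1-0.458)·(-0.63,-3.73) + 0.458·(0.83,-7.81) = (0.0387,-5.5986)
  v7: (1-0.458)·(0.62,-3.09) + 0.458·(3.18,-7.5) = (1.7925,-5.1098)
  v8: (1-0.458)·(1.96,-0.96) + 0.458·(4.97,-2.78) = (3.3386,-1.7936)
Shoelace sum Σ(x_i·y_{i+1} − x_{i+1}·y_i):
  i=1: 4.4929·2.7476 − 1.9522·2.2148 = +8.0210 (running +8.0210)
  i=2: 1.9522·2.3689 − -1.4151·2.7476 = +8.5128 (running +16.5338)
  i=3: -1.4151·0.9062 − -3.8278·2.3689 = +7.7854 (running +24.3193)
  i=4: -3.8278·-4.4735 − -2.1473·0.9062 = +19.0697 (running +43.3890)
  i=5: -2.1473·-5.5986 − 0.0387·-4.4735 = +12.1951 (running +55.5841)
  i=6: 0.0387·-5.1098 − 1.7925·-5.5986 = +9.8378 (running +65.4219)
  i=7: 1.7925·-1.7936 − 3.3386·-5.1098 = +13.8445 (running +79.2664)
  i=8: 3.3386·2.2148 − 4.4929·-1.7936 = +15.4526 (running +94.7189)
Area = |Σ|/2 = |94.7189|/2 = 47.3595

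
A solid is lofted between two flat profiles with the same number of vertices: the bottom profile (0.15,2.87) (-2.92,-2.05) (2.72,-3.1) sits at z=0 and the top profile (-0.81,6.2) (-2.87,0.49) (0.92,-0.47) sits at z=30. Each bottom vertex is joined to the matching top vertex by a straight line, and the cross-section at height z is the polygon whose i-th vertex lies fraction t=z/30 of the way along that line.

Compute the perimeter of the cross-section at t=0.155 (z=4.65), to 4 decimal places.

Cross-section at t=0.155: each vertex is (1-t)·p0[i] + t·p1[i].
  v1: (1-0.155)·(0.15,2.87) + 0.155·(-0.81,6.2) = (0.0012,3.3861)
  v2: (1-0.155)·(-2.92,-2.05) + 0.155·(-2.87,0.49) = (-2.9123,-1.6563)
  v3: (1-0.155)·(2.72,-3.1) + 0.155·(0.92,-0.47) = (2.4410,-2.6923)
Perimeter = Σ |v_{i+1} − v_i|:
  edge 1→2: √(-2.9135² + -5.0424²) = 5.8236 (running 5.8236)
  edge 2→3: √(5.3533² + -1.0360²) = 5.4526 (running 11.2762)
  edge 3→1: √(-2.4398² + 6.0785²) = 6.5499 (running 17.8261)
Perimeter = 17.8261

Perimeter at t=0.155: 17.8261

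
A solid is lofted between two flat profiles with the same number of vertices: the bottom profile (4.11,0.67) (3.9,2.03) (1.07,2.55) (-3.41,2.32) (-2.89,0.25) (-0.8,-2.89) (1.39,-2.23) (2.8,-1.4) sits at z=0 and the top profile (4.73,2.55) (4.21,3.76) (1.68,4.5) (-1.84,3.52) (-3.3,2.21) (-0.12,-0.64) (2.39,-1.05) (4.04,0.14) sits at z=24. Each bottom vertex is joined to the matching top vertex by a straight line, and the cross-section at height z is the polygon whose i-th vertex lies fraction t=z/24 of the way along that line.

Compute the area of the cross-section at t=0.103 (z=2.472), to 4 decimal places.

Cross-section at t=0.103: each vertex is (1-t)·p0[i] + t·p1[i].
  v1: (1-0.103)·(4.11,0.67) + 0.103·(4.73,2.55) = (4.1739,0.8636)
  v2: (1-0.103)·(3.9,2.03) + 0.103·(4.21,3.76) = (3.9319,2.2082)
  v3: (1-0.103)·(1.07,2.55) + 0.103·(1.68,4.5) = (1.1328,2.7508)
  v4: (1-0.103)·(-3.41,2.32) + 0.103·(-1.84,3.52) = (-3.2483,2.4436)
  v5: (1-0.103)·(-2.89,0.25) + 0.103·(-3.3,2.21) = (-2.9322,0.4519)
  v6: (1-0.103)·(-0.8,-2.89) + 0.103·(-0.12,-0.64) = (-0.7300,-2.6583)
  v7: (1-0.103)·(1.39,-2.23) + 0.103·(2.39,-1.05) = (1.4930,-2.1085)
  v8: (1-0.103)·(2.8,-1.4) + 0.103·(4.04,0.14) = (2.9277,-1.2414)
Shoelace sum Σ(x_i·y_{i+1} − x_{i+1}·y_i):
  i=1: 4.1739·2.2082 − 3.9319·0.8636 = +5.8209 (running +5.8209)
  i=2: 3.9319·2.7508 − 1.1328·2.2082 = +8.3146 (running +14.1355)
  i=3: 1.1328·2.4436 − -3.2483·2.7508 = +11.7037 (running +25.8393)
  i=4: -3.2483·0.4519 − -2.9322·2.4436 = +5.6974 (running +31.5367)
  i=5: -2.9322·-2.6583 − -0.7300·0.4519 = +8.1245 (running +39.6611)
  i=6: -0.7300·-2.1085 − 1.4930·-2.6583 = +5.5079 (running +45.1690)
  i=7: 1.4930·-1.2414 − 2.9277·-2.1085 = +4.3196 (running +49.4886)
  i=8: 2.9277·0.8636 − 4.1739·-1.2414 = +7.7098 (running +57.1984)
Area = |Σ|/2 = |57.1984|/2 = 28.5992

Area at t=0.103: 28.5992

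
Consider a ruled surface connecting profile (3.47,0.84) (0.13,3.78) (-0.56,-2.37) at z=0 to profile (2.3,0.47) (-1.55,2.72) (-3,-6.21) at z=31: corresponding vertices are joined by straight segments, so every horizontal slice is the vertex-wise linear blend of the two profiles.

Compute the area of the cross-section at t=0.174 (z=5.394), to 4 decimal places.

Cross-section at t=0.174: each vertex is (1-t)·p0[i] + t·p1[i].
  v1: (1-0.174)·(3.47,0.84) + 0.174·(2.3,0.47) = (3.2664,0.7756)
  v2: (1-0.174)·(0.13,3.78) + 0.174·(-1.55,2.72) = (-0.1623,3.5956)
  v3: (1-0.174)·(-0.56,-2.37) + 0.174·(-3,-6.21) = (-0.9846,-3.0382)
Shoelace sum Σ(x_i·y_{i+1} − x_{i+1}·y_i):
  i=1: 3.2664·3.5956 − -0.1623·0.7756 = +11.8705 (running +11.8705)
  i=2: -0.1623·-3.0382 − -0.9846·3.5956 = +4.0332 (running +15.9037)
  i=3: -0.9846·0.7756 − 3.2664·-3.0382 = +9.1603 (running +25.0640)
Area = |Σ|/2 = |25.0640|/2 = 12.5320

Area at t=0.174: 12.5320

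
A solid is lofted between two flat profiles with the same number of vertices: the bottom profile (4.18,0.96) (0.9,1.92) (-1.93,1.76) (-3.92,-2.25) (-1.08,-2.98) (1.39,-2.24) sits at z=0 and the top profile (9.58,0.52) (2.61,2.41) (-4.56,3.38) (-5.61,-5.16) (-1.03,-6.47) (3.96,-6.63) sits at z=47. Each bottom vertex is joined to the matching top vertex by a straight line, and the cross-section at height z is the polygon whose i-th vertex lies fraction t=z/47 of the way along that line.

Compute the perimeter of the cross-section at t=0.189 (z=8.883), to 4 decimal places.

Cross-section at t=0.189: each vertex is (1-t)·p0[i] + t·p1[i].
  v1: (1-0.189)·(4.18,0.96) + 0.189·(9.58,0.52) = (5.2006,0.8768)
  v2: (1-0.189)·(0.9,1.92) + 0.189·(2.61,2.41) = (1.2232,2.0126)
  v3: (1-0.189)·(-1.93,1.76) + 0.189·(-4.56,3.38) = (-2.4271,2.0662)
  v4: (1-0.189)·(-3.92,-2.25) + 0.189·(-5.61,-5.16) = (-4.2394,-2.8000)
  v5: (1-0.189)·(-1.08,-2.98) + 0.189·(-1.03,-6.47) = (-1.0705,-3.6396)
  v6: (1-0.189)·(1.39,-2.24) + 0.189·(3.96,-6.63) = (1.8757,-3.0697)
Perimeter = Σ |v_{i+1} − v_i|:
  edge 1→2: √(-3.9774² + 1.1358²) = 4.1364 (running 4.1364)
  edge 2→3: √(-3.6503² + 0.0536²) = 3.6507 (running 7.7870)
  edge 3→4: √(-1.8123² + -4.8662²) = 5.1927 (running 12.9798)
  edge 4→5: √(3.1689² + -0.8396²) = 3.2782 (running 16.2580)
  edge 5→6: √(2.9463² + 0.5699²) = 3.0009 (running 19.2589)
  edge 6→1: √(3.3249² + 3.9465²) = 5.1604 (running 24.4193)
Perimeter = 24.4193

Perimeter at t=0.189: 24.4193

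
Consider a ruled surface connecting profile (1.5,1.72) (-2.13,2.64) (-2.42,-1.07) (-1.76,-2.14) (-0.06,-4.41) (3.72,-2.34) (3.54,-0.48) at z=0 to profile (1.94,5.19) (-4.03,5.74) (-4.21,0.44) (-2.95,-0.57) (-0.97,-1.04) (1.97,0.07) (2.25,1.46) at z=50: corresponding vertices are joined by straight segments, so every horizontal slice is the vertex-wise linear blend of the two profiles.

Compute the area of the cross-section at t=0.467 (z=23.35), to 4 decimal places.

Cross-section at t=0.467: each vertex is (1-t)·p0[i] + t·p1[i].
  v1: (1-0.467)·(1.5,1.72) + 0.467·(1.94,5.19) = (1.7055,3.3405)
  v2: (1-0.467)·(-2.13,2.64) + 0.467·(-4.03,5.74) = (-3.0173,4.0877)
  v3: (1-0.467)·(-2.42,-1.07) + 0.467·(-4.21,0.44) = (-3.2559,-0.3648)
  v4: (1-0.467)·(-1.76,-2.14) + 0.467·(-2.95,-0.57) = (-2.3157,-1.4068)
  v5: (1-0.467)·(-0.06,-4.41) + 0.467·(-0.97,-1.04) = (-0.4850,-2.8362)
  v6: (1-0.467)·(3.72,-2.34) + 0.467·(1.97,0.07) = (2.9028,-1.2145)
  v7: (1-0.467)·(3.54,-0.48) + 0.467·(2.25,1.46) = (2.9376,0.4260)
Shoelace sum Σ(x_i·y_{i+1} − x_{i+1}·y_i):
  i=1: 1.7055·4.0877 − -3.0173·3.3405 = +17.0508 (running +17.0508)
  i=2: -3.0173·-0.3648 − -3.2559·4.0877 = +14.4101 (running +31.4608)
  i=3: -3.2559·-1.4068 − -2.3157·-0.3648 = +3.7356 (running +35.1964)
  i=4: -2.3157·-2.8362 − -0.4850·-1.4068 = +5.8856 (running +41.0821)
  i=5: -0.4850·-1.2145 − 2.9028·-2.8362 = +8.8218 (running +49.9039)
  i=6: 2.9028·0.4260 − 2.9376·-1.2145 = +4.8043 (running +54.7082)
  i=7: 2.9376·3.3405 − 1.7055·0.4260 = +9.0864 (running +63.7946)
Area = |Σ|/2 = |63.7946|/2 = 31.8973

Area at t=0.467: 31.8973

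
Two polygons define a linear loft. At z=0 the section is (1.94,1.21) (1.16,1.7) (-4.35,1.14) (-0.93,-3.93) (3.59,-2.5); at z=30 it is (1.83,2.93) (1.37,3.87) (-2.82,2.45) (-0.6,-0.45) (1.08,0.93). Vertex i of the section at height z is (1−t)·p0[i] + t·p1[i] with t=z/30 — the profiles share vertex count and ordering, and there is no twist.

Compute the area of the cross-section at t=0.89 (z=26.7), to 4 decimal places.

Cross-section at t=0.89: each vertex is (1-t)·p0[i] + t·p1[i].
  v1: (1-0.89)·(1.94,1.21) + 0.89·(1.83,2.93) = (1.8421,2.7408)
  v2: (1-0.89)·(1.16,1.7) + 0.89·(1.37,3.87) = (1.3469,3.6313)
  v3: (1-0.89)·(-4.35,1.14) + 0.89·(-2.82,2.45) = (-2.9883,2.3059)
  v4: (1-0.89)·(-0.93,-3.93) + 0.89·(-0.6,-0.45) = (-0.6363,-0.8328)
  v5: (1-0.89)·(3.59,-2.5) + 0.89·(1.08,0.93) = (1.3561,0.5527)
Shoelace sum Σ(x_i·y_{i+1} − x_{i+1}·y_i):
  i=1: 1.8421·3.6313 − 1.3469·2.7408 = +2.9976 (running +2.9976)
  i=2: 1.3469·2.3059 − -2.9883·3.6313 = +13.9572 (running +16.9549)
  i=3: -2.9883·-0.8328 − -0.6363·2.3059 = +3.9559 (running +20.9108)
  i=4: -0.6363·0.5527 − 1.3561·-0.8328 = +0.7777 (running +21.6884)
  i=5: 1.3561·2.7408 − 1.8421·0.5527 = +2.6987 (running +24.3871)
Area = |Σ|/2 = |24.3871|/2 = 12.1936

Area at t=0.89: 12.1936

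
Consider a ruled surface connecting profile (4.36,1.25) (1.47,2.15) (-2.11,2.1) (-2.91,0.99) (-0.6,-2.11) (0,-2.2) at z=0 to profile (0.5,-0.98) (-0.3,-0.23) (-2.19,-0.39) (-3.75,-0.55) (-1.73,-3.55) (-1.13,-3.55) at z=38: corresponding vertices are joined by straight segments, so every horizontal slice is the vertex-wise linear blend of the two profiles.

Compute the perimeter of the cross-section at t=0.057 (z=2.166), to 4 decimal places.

Cross-section at t=0.057: each vertex is (1-t)·p0[i] + t·p1[i].
  v1: (1-0.057)·(4.36,1.25) + 0.057·(0.5,-0.98) = (4.1400,1.1229)
  v2: (1-0.057)·(1.47,2.15) + 0.057·(-0.3,-0.23) = (1.3691,2.0143)
  v3: (1-0.057)·(-2.11,2.1) + 0.057·(-2.19,-0.39) = (-2.1146,1.9581)
  v4: (1-0.057)·(-2.91,0.99) + 0.057·(-3.75,-0.55) = (-2.9579,0.9022)
  v5: (1-0.057)·(-0.6,-2.11) + 0.057·(-1.73,-3.55) = (-0.6644,-2.1921)
  v6: (1-0.057)·(0,-2.2) + 0.057·(-1.13,-3.55) = (-0.0644,-2.2770)
Perimeter = Σ |v_{i+1} − v_i|:
  edge 1→2: √(-2.7709² + 0.8914²) = 2.9107 (running 2.9107)
  edge 2→3: √(-3.4837² + -0.0563²) = 3.4841 (running 6.3949)
  edge 3→4: √(-0.8433² + -1.0558²) = 1.3513 (running 7.7462)
  edge 4→5: √(2.2935² + -3.0943²) = 3.8516 (running 11.5977)
  edge 5→6: √(0.6000² + -0.0849²) = 0.6060 (running 12.2037)
  edge 6→1: √(4.2044² + 3.3998²) = 5.4070 (running 17.6107)
Perimeter = 17.6107

Perimeter at t=0.057: 17.6107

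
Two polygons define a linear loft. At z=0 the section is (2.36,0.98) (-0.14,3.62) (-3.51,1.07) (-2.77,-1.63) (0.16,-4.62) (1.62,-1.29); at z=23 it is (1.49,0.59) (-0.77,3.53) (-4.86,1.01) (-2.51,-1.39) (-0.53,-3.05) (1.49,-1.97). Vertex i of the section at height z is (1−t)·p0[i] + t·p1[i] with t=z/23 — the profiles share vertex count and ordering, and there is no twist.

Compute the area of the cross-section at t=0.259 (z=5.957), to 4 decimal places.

Cross-section at t=0.259: each vertex is (1-t)·p0[i] + t·p1[i].
  v1: (1-0.259)·(2.36,0.98) + 0.259·(1.49,0.59) = (2.1347,0.8790)
  v2: (1-0.259)·(-0.14,3.62) + 0.259·(-0.77,3.53) = (-0.3032,3.5967)
  v3: (1-0.259)·(-3.51,1.07) + 0.259·(-4.86,1.01) = (-3.8597,1.0545)
  v4: (1-0.259)·(-2.77,-1.63) + 0.259·(-2.51,-1.39) = (-2.7027,-1.5678)
  v5: (1-0.259)·(0.16,-4.62) + 0.259·(-0.53,-3.05) = (-0.0187,-4.2134)
  v6: (1-0.259)·(1.62,-1.29) + 0.259·(1.49,-1.97) = (1.5863,-1.4661)
Shoelace sum Σ(x_i·y_{i+1} − x_{i+1}·y_i):
  i=1: 2.1347·3.5967 − -0.3032·0.8790 = +7.9442 (running +7.9442)
  i=2: -0.3032·1.0545 − -3.8597·3.5967 = +13.5623 (running +21.5065)
  i=3: -3.8597·-1.5678 − -2.7027·1.0545 = +8.9012 (running +30.4077)
  i=4: -2.7027·-4.2134 − -0.0187·-1.5678 = +11.3580 (running +41.7656)
  i=5: -0.0187·-1.4661 − 1.5863·-4.2134 = +6.7112 (running +48.4769)
  i=6: 1.5863·0.8790 − 2.1347·-1.4661 = +4.5241 (running +53.0009)
Area = |Σ|/2 = |53.0009|/2 = 26.5005

Area at t=0.259: 26.5005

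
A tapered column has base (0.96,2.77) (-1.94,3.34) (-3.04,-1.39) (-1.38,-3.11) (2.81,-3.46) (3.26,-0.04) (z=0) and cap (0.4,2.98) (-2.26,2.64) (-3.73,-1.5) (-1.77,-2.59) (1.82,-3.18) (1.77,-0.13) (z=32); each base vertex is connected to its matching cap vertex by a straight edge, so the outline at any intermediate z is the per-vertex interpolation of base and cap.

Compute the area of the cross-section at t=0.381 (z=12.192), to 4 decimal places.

Area at t=0.381: 28.7446

Cross-section at t=0.381: each vertex is (1-t)·p0[i] + t·p1[i].
  v1: (1-0.381)·(0.96,2.77) + 0.381·(0.4,2.98) = (0.7466,2.8500)
  v2: (1-0.381)·(-1.94,3.34) + 0.381·(-2.26,2.64) = (-2.0619,3.0733)
  v3: (1-0.381)·(-3.04,-1.39) + 0.381·(-3.73,-1.5) = (-3.3029,-1.4319)
  v4: (1-0.381)·(-1.38,-3.11) + 0.381·(-1.77,-2.59) = (-1.5286,-2.9119)
  v5: (1-0.381)·(2.81,-3.46) + 0.381·(1.82,-3.18) = (2.4328,-3.3533)
  v6: (1-0.381)·(3.26,-0.04) + 0.381·(1.77,-0.13) = (2.6923,-0.0743)
Shoelace sum Σ(x_i·y_{i+1} − x_{i+1}·y_i):
  i=1: 0.7466·3.0733 − -2.0619·2.8500 = +8.1711 (running +8.1711)
  i=2: -2.0619·-1.4319 − -3.3029·3.0733 = +13.1033 (running +21.2744)
  i=3: -3.3029·-2.9119 − -1.5286·-1.4319 = +7.4288 (running +28.7032)
  i=4: -1.5286·-3.3533 − 2.4328·-2.9119 = +12.2099 (running +40.9131)
  i=5: 2.4328·-0.0743 − 2.6923·-3.3533 = +8.8474 (running +49.7606)
  i=6: 2.6923·2.8500 − 0.7466·-0.0743 = +7.7286 (running +57.4891)
Area = |Σ|/2 = |57.4891|/2 = 28.7446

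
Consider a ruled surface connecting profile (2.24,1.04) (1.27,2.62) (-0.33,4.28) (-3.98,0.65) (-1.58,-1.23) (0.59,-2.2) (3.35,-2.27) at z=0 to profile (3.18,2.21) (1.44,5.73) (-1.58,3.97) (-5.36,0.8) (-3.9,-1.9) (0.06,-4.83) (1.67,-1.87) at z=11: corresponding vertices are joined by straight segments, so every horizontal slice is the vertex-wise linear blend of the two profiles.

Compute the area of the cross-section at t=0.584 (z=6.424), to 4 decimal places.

Cross-section at t=0.584: each vertex is (1-t)·p0[i] + t·p1[i].
  v1: (1-0.584)·(2.24,1.04) + 0.584·(3.18,2.21) = (2.7890,1.7233)
  v2: (1-0.584)·(1.27,2.62) + 0.584·(1.44,5.73) = (1.3693,4.4362)
  v3: (1-0.584)·(-0.33,4.28) + 0.584·(-1.58,3.97) = (-1.0600,4.0990)
  v4: (1-0.584)·(-3.98,0.65) + 0.584·(-5.36,0.8) = (-4.7859,0.7376)
  v5: (1-0.584)·(-1.58,-1.23) + 0.584·(-3.9,-1.9) = (-2.9349,-1.6213)
  v6: (1-0.584)·(0.59,-2.2) + 0.584·(0.06,-4.83) = (0.2805,-3.7359)
  v7: (1-0.584)·(3.35,-2.27) + 0.584·(1.67,-1.87) = (2.3689,-2.0364)
Shoelace sum Σ(x_i·y_{i+1} − x_{i+1}·y_i):
  i=1: 2.7890·4.4362 − 1.3693·1.7233 = +10.0128 (running +10.0128)
  i=2: 1.3693·4.0990 − -1.0600·4.4362 = +10.3150 (running +20.3279)
  i=3: -1.0600·0.7376 − -4.7859·4.0990 = +18.8354 (running +39.1633)
  i=4: -4.7859·-1.6213 − -2.9349·0.7376 = +9.9241 (running +49.0874)
  i=5: -2.9349·-3.7359 − 0.2805·-1.6213 = +11.4192 (running +60.5066)
  i=6: 0.2805·-2.0364 − 2.3689·-3.7359 = +8.2788 (running +68.7854)
  i=7: 2.3689·1.7233 − 2.7890·-2.0364 = +9.7617 (running +78.5471)
Area = |Σ|/2 = |78.5471|/2 = 39.2735

Area at t=0.584: 39.2735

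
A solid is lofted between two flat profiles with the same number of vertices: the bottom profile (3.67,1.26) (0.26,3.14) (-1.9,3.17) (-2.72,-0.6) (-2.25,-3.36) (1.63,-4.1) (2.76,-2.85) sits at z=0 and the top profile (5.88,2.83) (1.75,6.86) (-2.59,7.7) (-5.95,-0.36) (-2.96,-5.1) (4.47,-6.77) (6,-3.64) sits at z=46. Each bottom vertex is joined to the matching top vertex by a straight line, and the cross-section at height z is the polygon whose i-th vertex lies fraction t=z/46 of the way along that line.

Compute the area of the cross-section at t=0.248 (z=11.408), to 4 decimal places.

Cross-section at t=0.248: each vertex is (1-t)·p0[i] + t·p1[i].
  v1: (1-0.248)·(3.67,1.26) + 0.248·(5.88,2.83) = (4.2181,1.6494)
  v2: (1-0.248)·(0.26,3.14) + 0.248·(1.75,6.86) = (0.6295,4.0626)
  v3: (1-0.248)·(-1.9,3.17) + 0.248·(-2.59,7.7) = (-2.0711,4.2934)
  v4: (1-0.248)·(-2.72,-0.6) + 0.248·(-5.95,-0.36) = (-3.5210,-0.5405)
  v5: (1-0.248)·(-2.25,-3.36) + 0.248·(-2.96,-5.1) = (-2.4261,-3.7915)
  v6: (1-0.248)·(1.63,-4.1) + 0.248·(4.47,-6.77) = (2.3343,-4.7622)
  v7: (1-0.248)·(2.76,-2.85) + 0.248·(6,-3.64) = (3.5635,-3.0459)
Shoelace sum Σ(x_i·y_{i+1} − x_{i+1}·y_i):
  i=1: 4.2181·4.0626 − 0.6295·1.6494 = +16.0979 (running +16.0979)
  i=2: 0.6295·4.2934 − -2.0711·4.0626 = +11.1169 (running +27.2148)
  i=3: -2.0711·-0.5405 − -3.5210·4.2934 = +16.2368 (running +43.4515)
  i=4: -3.5210·-3.7915 − -2.4261·-0.5405 = +12.0388 (running +55.4904)
  i=5: -2.4261·-4.7622 − 2.3343·-3.7915 = +20.4040 (running +75.8944)
  i=6: 2.3343·-3.0459 − 3.5635·-4.7622 = +9.8599 (running +85.7543)
  i=7: 3.5635·1.6494 − 4.2181·-3.0459 = +18.7255 (running +104.4797)
Area = |Σ|/2 = |104.4797|/2 = 52.2399

Area at t=0.248: 52.2399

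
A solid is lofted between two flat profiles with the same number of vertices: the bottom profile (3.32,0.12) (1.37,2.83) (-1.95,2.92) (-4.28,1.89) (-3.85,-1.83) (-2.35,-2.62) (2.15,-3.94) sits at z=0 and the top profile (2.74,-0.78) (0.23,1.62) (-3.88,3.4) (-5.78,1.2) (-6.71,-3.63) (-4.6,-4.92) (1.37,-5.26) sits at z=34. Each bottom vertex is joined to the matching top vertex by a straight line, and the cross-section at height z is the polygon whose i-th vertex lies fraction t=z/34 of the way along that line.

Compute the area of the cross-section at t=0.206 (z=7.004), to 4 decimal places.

Area at t=0.206: 42.1626

Cross-section at t=0.206: each vertex is (1-t)·p0[i] + t·p1[i].
  v1: (1-0.206)·(3.32,0.12) + 0.206·(2.74,-0.78) = (3.2005,-0.0654)
  v2: (1-0.206)·(1.37,2.83) + 0.206·(0.23,1.62) = (1.1352,2.5807)
  v3: (1-0.206)·(-1.95,2.92) + 0.206·(-3.88,3.4) = (-2.3476,3.0189)
  v4: (1-0.206)·(-4.28,1.89) + 0.206·(-5.78,1.2) = (-4.5890,1.7479)
  v5: (1-0.206)·(-3.85,-1.83) + 0.206·(-6.71,-3.63) = (-4.4392,-2.2008)
  v6: (1-0.206)·(-2.35,-2.62) + 0.206·(-4.6,-4.92) = (-2.8135,-3.0938)
  v7: (1-0.206)·(2.15,-3.94) + 0.206·(1.37,-5.26) = (1.9893,-4.2119)
Shoelace sum Σ(x_i·y_{i+1} − x_{i+1}·y_i):
  i=1: 3.2005·2.5807 − 1.1352·-0.0654 = +8.3339 (running +8.3339)
  i=2: 1.1352·3.0189 − -2.3476·2.5807 = +9.4854 (running +17.8194)
  i=3: -2.3476·1.7479 − -4.5890·3.0189 = +9.7504 (running +27.5698)
  i=4: -4.5890·-2.2008 − -4.4392·1.7479 = +17.8585 (running +45.4283)
  i=5: -4.4392·-3.0938 − -2.8135·-2.2008 = +7.5419 (running +52.9702)
  i=6: -2.8135·-4.2119 − 1.9893·-3.0938 = +18.0048 (running +70.9750)
  i=7: 1.9893·-0.0654 − 3.2005·-4.2119 = +13.3502 (running +84.3252)
Area = |Σ|/2 = |84.3252|/2 = 42.1626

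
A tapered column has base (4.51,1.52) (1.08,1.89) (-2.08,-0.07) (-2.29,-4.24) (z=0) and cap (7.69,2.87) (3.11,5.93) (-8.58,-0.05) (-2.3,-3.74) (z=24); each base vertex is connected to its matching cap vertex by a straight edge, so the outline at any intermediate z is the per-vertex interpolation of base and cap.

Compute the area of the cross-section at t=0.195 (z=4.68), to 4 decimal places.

Cross-section at t=0.195: each vertex is (1-t)·p0[i] + t·p1[i].
  v1: (1-0.195)·(4.51,1.52) + 0.195·(7.69,2.87) = (5.1301,1.7833)
  v2: (1-0.195)·(1.08,1.89) + 0.195·(3.11,5.93) = (1.4758,2.6778)
  v3: (1-0.195)·(-2.08,-0.07) + 0.195·(-8.58,-0.05) = (-3.3475,-0.0661)
  v4: (1-0.195)·(-2.29,-4.24) + 0.195·(-2.3,-3.74) = (-2.2919,-4.1425)
Shoelace sum Σ(x_i·y_{i+1} − x_{i+1}·y_i):
  i=1: 5.1301·2.6778 − 1.4758·1.7833 = +11.1056 (running +11.1056)
  i=2: 1.4758·-0.0661 − -3.3475·2.6778 = +8.8664 (running +19.9720)
  i=3: -3.3475·-4.1425 − -2.2919·-0.0661 = +13.7155 (running +33.6875)
  i=4: -2.2919·1.7833 − 5.1301·-4.1425 = +17.1643 (running +50.8518)
Area = |Σ|/2 = |50.8518|/2 = 25.4259

Area at t=0.195: 25.4259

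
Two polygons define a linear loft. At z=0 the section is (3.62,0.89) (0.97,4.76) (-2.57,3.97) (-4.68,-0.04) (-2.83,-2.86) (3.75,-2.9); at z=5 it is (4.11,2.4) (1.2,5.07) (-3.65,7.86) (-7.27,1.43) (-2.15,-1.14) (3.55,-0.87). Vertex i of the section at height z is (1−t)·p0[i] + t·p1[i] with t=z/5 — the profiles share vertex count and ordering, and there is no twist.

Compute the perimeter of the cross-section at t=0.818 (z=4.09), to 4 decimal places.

Perimeter at t=0.818: 30.4933

Cross-section at t=0.818: each vertex is (1-t)·p0[i] + t·p1[i].
  v1: (1-0.818)·(3.62,0.89) + 0.818·(4.11,2.4) = (4.0208,2.1252)
  v2: (1-0.818)·(0.97,4.76) + 0.818·(1.2,5.07) = (1.1581,5.0136)
  v3: (1-0.818)·(-2.57,3.97) + 0.818·(-3.65,7.86) = (-3.4534,7.1520)
  v4: (1-0.818)·(-4.68,-0.04) + 0.818·(-7.27,1.43) = (-6.7986,1.1625)
  v5: (1-0.818)·(-2.83,-2.86) + 0.818·(-2.15,-1.14) = (-2.2738,-1.4530)
  v6: (1-0.818)·(3.75,-2.9) + 0.818·(3.55,-0.87) = (3.5864,-1.2395)
Perimeter = Σ |v_{i+1} − v_i|:
  edge 1→2: √(-2.8627² + 2.8884²) = 4.0667 (running 4.0667)
  edge 2→3: √(-4.6116² + 2.1384²) = 5.0833 (running 9.1499)
  edge 3→4: √(-3.3452² + -5.9896²) = 6.8604 (running 16.0103)
  edge 4→5: √(4.5249² + -2.6155²) = 5.2264 (running 21.2367)
  edge 5→6: √(5.8602² + 0.2136²) = 5.8641 (running 27.1008)
  edge 6→1: √(0.4344² + 3.3646²) = 3.3926 (running 30.4933)
Perimeter = 30.4933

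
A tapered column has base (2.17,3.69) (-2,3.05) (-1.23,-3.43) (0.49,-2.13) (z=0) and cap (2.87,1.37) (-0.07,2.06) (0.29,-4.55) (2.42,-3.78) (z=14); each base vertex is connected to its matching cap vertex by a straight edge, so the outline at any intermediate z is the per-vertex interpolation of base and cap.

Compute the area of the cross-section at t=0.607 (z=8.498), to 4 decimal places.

Area at t=0.607: 16.0557

Cross-section at t=0.607: each vertex is (1-t)·p0[i] + t·p1[i].
  v1: (1-0.607)·(2.17,3.69) + 0.607·(2.87,1.37) = (2.5949,2.2818)
  v2: (1-0.607)·(-2,3.05) + 0.607·(-0.07,2.06) = (-0.8285,2.4491)
  v3: (1-0.607)·(-1.23,-3.43) + 0.607·(0.29,-4.55) = (-0.3074,-4.1098)
  v4: (1-0.607)·(0.49,-2.13) + 0.607·(2.42,-3.78) = (1.6615,-3.1315)
Shoelace sum Σ(x_i·y_{i+1} − x_{i+1}·y_i):
  i=1: 2.5949·2.4491 − -0.8285·2.2818 = +8.2455 (running +8.2455)
  i=2: -0.8285·-4.1098 − -0.3074·2.4491 = +4.1577 (running +12.4032)
  i=3: -0.3074·-3.1315 − 1.6615·-4.1098 = +7.7911 (running +20.1943)
  i=4: 1.6615·2.2818 − 2.5949·-3.1315 = +11.9172 (running +32.1115)
Area = |Σ|/2 = |32.1115|/2 = 16.0557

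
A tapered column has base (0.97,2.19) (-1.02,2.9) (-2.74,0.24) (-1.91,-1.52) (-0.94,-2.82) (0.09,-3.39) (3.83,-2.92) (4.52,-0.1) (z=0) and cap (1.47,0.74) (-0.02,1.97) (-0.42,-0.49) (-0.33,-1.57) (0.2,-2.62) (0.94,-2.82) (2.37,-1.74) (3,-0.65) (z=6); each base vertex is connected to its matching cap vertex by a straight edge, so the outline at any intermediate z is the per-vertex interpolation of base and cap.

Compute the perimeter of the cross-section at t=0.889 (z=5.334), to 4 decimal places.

Cross-section at t=0.889: each vertex is (1-t)·p0[i] + t·p1[i].
  v1: (1-0.889)·(0.97,2.19) + 0.889·(1.47,0.74) = (1.4145,0.9009)
  v2: (1-0.889)·(-1.02,2.9) + 0.889·(-0.02,1.97) = (-0.1310,2.0732)
  v3: (1-0.889)·(-2.74,0.24) + 0.889·(-0.42,-0.49) = (-0.6775,-0.4090)
  v4: (1-0.889)·(-1.91,-1.52) + 0.889·(-0.33,-1.57) = (-0.5054,-1.5645)
  v5: (1-0.889)·(-0.94,-2.82) + 0.889·(0.2,-2.62) = (0.0735,-2.6422)
  v6: (1-0.889)·(0.09,-3.39) + 0.889·(0.94,-2.82) = (0.8457,-2.8833)
  v7: (1-0.889)·(3.83,-2.92) + 0.889·(2.37,-1.74) = (2.5321,-1.8710)
  v8: (1-0.889)·(4.52,-0.1) + 0.889·(3,-0.65) = (3.1687,-0.5889)
Perimeter = Σ |v_{i+1} − v_i|:
  edge 1→2: √(-1.5455² + 1.1723²) = 1.9398 (running 1.9398)
  edge 2→3: √(-0.5465² + -2.4822²) = 2.5417 (running 4.4814)
  edge 3→4: √(0.1721² + -1.1555²) = 1.1682 (running 5.6497)
  edge 4→5: √(0.5788² + -1.0777²) = 1.2234 (running 6.8730)
  edge 5→6: √(0.7722² + -0.2411²) = 0.8089 (running 7.6820)
  edge 6→7: √(1.6864² + 1.0123²) = 1.9669 (running 9.6489)
  edge 7→8: √(0.6367² + 1.2820²) = 1.4314 (running 11.0803)
  edge 8→1: √(-1.7542² + 1.4899²) = 2.3015 (running 13.3818)
Perimeter = 13.3818

Perimeter at t=0.889: 13.3818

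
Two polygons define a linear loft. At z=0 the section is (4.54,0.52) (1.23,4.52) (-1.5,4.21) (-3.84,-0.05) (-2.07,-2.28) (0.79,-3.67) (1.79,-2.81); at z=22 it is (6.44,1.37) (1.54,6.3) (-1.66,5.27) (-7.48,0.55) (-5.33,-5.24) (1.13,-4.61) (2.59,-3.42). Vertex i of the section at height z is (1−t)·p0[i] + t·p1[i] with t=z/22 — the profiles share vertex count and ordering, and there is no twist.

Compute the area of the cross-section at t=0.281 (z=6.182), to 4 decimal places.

Cross-section at t=0.281: each vertex is (1-t)·p0[i] + t·p1[i].
  v1: (1-0.281)·(4.54,0.52) + 0.281·(6.44,1.37) = (5.0739,0.7589)
  v2: (1-0.281)·(1.23,4.52) + 0.281·(1.54,6.3) = (1.3171,5.0202)
  v3: (1-0.281)·(-1.5,4.21) + 0.281·(-1.66,5.27) = (-1.5450,4.5079)
  v4: (1-0.281)·(-3.84,-0.05) + 0.281·(-7.48,0.55) = (-4.8628,0.1186)
  v5: (1-0.281)·(-2.07,-2.28) + 0.281·(-5.33,-5.24) = (-2.9861,-3.1118)
  v6: (1-0.281)·(0.79,-3.67) + 0.281·(1.13,-4.61) = (0.8855,-3.9341)
  v7: (1-0.281)·(1.79,-2.81) + 0.281·(2.59,-3.42) = (2.0148,-2.9814)
Shoelace sum Σ(x_i·y_{i+1} − x_{i+1}·y_i):
  i=1: 5.0739·5.0202 − 1.3171·0.7589 = +24.4724 (running +24.4724)
  i=2: 1.3171·4.5079 − -1.5450·5.0202 = +13.6933 (running +38.1657)
  i=3: -1.5450·0.1186 − -4.8628·4.5079 = +21.7378 (running +59.9035)
  i=4: -4.8628·-3.1118 − -2.9861·0.1186 = +15.4861 (running +75.3896)
  i=5: -2.9861·-3.9341 − 0.8855·-3.1118 = +14.5032 (running +89.8928)
  i=6: 0.8855·-2.9814 − 2.0148·-3.9341 = +5.2863 (running +95.1791)
  i=7: 2.0148·0.7589 − 5.0739·-2.9814 = +16.6563 (running +111.8355)
Area = |Σ|/2 = |111.8355|/2 = 55.9177

Area at t=0.281: 55.9177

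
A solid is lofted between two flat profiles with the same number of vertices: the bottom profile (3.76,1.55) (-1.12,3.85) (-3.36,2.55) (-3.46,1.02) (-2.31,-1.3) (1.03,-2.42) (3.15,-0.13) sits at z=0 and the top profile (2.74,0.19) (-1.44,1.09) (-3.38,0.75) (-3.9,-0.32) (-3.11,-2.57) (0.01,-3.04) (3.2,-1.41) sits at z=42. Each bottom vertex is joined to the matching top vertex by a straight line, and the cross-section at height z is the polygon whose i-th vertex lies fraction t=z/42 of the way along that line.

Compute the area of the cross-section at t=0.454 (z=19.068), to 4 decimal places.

Cross-section at t=0.454: each vertex is (1-t)·p0[i] + t·p1[i].
  v1: (1-0.454)·(3.76,1.55) + 0.454·(2.74,0.19) = (3.2969,0.9326)
  v2: (1-0.454)·(-1.12,3.85) + 0.454·(-1.44,1.09) = (-1.2653,2.5970)
  v3: (1-0.454)·(-3.36,2.55) + 0.454·(-3.38,0.75) = (-3.3691,1.7328)
  v4: (1-0.454)·(-3.46,1.02) + 0.454·(-3.9,-0.32) = (-3.6598,0.4116)
  v5: (1-0.454)·(-2.31,-1.3) + 0.454·(-3.11,-2.57) = (-2.6732,-1.8766)
  v6: (1-0.454)·(1.03,-2.42) + 0.454·(0.01,-3.04) = (0.5669,-2.7015)
  v7: (1-0.454)·(3.15,-0.13) + 0.454·(3.2,-1.41) = (3.1727,-0.7111)
Shoelace sum Σ(x_i·y_{i+1} − x_{i+1}·y_i):
  i=1: 3.2969·2.5970 − -1.2653·0.9326 = +9.7419 (running +9.7419)
  i=2: -1.2653·1.7328 − -3.3691·2.5970 = +6.5569 (running +16.2988)
  i=3: -3.3691·0.4116 − -3.6598·1.7328 = +4.9548 (running +21.2536)
  i=4: -3.6598·-1.8766 − -2.6732·0.4116 = +7.9682 (running +29.2218)
  i=5: -2.6732·-2.7015 − 0.5669·-1.8766 = +8.2855 (running +37.5073)
  i=6: 0.5669·-0.7111 − 3.1727·-2.7015 = +8.1678 (running +45.6751)
  i=7: 3.1727·0.9326 − 3.2969·-0.7111 = +5.3032 (running +50.9784)
Area = |Σ|/2 = |50.9784|/2 = 25.4892

Area at t=0.454: 25.4892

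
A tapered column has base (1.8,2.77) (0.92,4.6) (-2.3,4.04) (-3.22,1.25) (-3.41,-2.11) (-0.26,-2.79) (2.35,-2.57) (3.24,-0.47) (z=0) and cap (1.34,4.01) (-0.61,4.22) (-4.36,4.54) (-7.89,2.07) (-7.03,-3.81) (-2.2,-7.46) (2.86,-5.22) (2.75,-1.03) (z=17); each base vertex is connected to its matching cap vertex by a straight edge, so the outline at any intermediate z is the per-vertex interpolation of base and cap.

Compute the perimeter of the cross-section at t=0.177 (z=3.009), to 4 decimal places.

Cross-section at t=0.177: each vertex is (1-t)·p0[i] + t·p1[i].
  v1: (1-0.177)·(1.8,2.77) + 0.177·(1.34,4.01) = (1.7186,2.9895)
  v2: (1-0.177)·(0.92,4.6) + 0.177·(-0.61,4.22) = (0.6492,4.5327)
  v3: (1-0.177)·(-2.3,4.04) + 0.177·(-4.36,4.54) = (-2.6646,4.1285)
  v4: (1-0.177)·(-3.22,1.25) + 0.177·(-7.89,2.07) = (-4.0466,1.3951)
  v5: (1-0.177)·(-3.41,-2.11) + 0.177·(-7.03,-3.81) = (-4.0507,-2.4109)
  v6: (1-0.177)·(-0.26,-2.79) + 0.177·(-2.2,-7.46) = (-0.6034,-3.6166)
  v7: (1-0.177)·(2.35,-2.57) + 0.177·(2.86,-5.22) = (2.4403,-3.0390)
  v8: (1-0.177)·(3.24,-0.47) + 0.177·(2.75,-1.03) = (3.1533,-0.5691)
Perimeter = Σ |v_{i+1} − v_i|:
  edge 1→2: √(-1.0694² + 1.5433²) = 1.8776 (running 1.8776)
  edge 2→3: √(-3.3138² + -0.4042²) = 3.3384 (running 5.2159)
  edge 3→4: √(-1.3820² + -2.7334²) = 3.0629 (running 8.2788)
  edge 4→5: √(-0.0041² + -3.8060²) = 3.8060 (running 12.0848)
  edge 5→6: √(3.4474² + -1.2057²) = 3.6521 (running 15.7370)
  edge 6→7: √(3.0436² + 0.5775²) = 3.0980 (running 18.8349)
  edge 7→8: √(0.7130² + 2.4699²) = 2.5708 (running 21.4057)
  edge 8→1: √(-1.4347² + 3.5586²) = 3.8369 (running 25.2426)
Perimeter = 25.2426

Perimeter at t=0.177: 25.2426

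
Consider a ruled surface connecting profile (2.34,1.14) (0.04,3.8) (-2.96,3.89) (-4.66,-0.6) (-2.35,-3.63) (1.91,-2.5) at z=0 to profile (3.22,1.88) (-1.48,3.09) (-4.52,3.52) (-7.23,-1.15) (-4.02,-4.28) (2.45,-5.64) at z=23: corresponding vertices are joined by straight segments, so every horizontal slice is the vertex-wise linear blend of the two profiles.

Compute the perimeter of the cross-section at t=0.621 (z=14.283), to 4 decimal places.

Perimeter at t=0.621: 28.3246

Cross-section at t=0.621: each vertex is (1-t)·p0[i] + t·p1[i].
  v1: (1-0.621)·(2.34,1.14) + 0.621·(3.22,1.88) = (2.8865,1.5995)
  v2: (1-0.621)·(0.04,3.8) + 0.621·(-1.48,3.09) = (-0.9039,3.3591)
  v3: (1-0.621)·(-2.96,3.89) + 0.621·(-4.52,3.52) = (-3.9288,3.6602)
  v4: (1-0.621)·(-4.66,-0.6) + 0.621·(-7.23,-1.15) = (-6.2560,-0.9415)
  v5: (1-0.621)·(-2.35,-3.63) + 0.621·(-4.02,-4.28) = (-3.3871,-4.0336)
  v6: (1-0.621)·(1.91,-2.5) + 0.621·(2.45,-5.64) = (2.2453,-4.4499)
Perimeter = Σ |v_{i+1} − v_i|:
  edge 1→2: √(-3.7904² + 1.7596²) = 4.1789 (running 4.1789)
  edge 2→3: √(-3.0248² + 0.3011²) = 3.0398 (running 7.2187)
  edge 3→4: √(-2.3272² + -4.6018²) = 5.1568 (running 12.3755)
  edge 4→5: √(2.8689² + -3.0921²) = 4.2180 (running 16.5935)
  edge 5→6: √(5.6324² + -0.4163²) = 5.6478 (running 22.2412)
  edge 6→1: √(0.6411² + 6.0495²) = 6.0834 (running 28.3246)
Perimeter = 28.3246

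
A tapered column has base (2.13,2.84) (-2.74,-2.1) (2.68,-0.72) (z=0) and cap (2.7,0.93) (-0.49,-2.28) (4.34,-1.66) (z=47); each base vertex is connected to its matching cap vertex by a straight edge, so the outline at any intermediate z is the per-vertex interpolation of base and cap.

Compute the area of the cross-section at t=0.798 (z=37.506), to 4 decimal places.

Area at t=0.798: 7.4432

Cross-section at t=0.798: each vertex is (1-t)·p0[i] + t·p1[i].
  v1: (1-0.798)·(2.13,2.84) + 0.798·(2.7,0.93) = (2.5849,1.3158)
  v2: (1-0.798)·(-2.74,-2.1) + 0.798·(-0.49,-2.28) = (-0.9445,-2.2436)
  v3: (1-0.798)·(2.68,-0.72) + 0.798·(4.34,-1.66) = (4.0047,-1.4701)
Shoelace sum Σ(x_i·y_{i+1} − x_{i+1}·y_i):
  i=1: 2.5849·-2.2436 − -0.9445·1.3158 = -4.5567 (running -4.5567)
  i=2: -0.9445·-1.4701 − 4.0047·-2.2436 = +10.3736 (running +5.8169)
  i=3: 4.0047·1.3158 − 2.5849·-1.4701 = +9.0695 (running +14.8864)
Area = |Σ|/2 = |14.8864|/2 = 7.4432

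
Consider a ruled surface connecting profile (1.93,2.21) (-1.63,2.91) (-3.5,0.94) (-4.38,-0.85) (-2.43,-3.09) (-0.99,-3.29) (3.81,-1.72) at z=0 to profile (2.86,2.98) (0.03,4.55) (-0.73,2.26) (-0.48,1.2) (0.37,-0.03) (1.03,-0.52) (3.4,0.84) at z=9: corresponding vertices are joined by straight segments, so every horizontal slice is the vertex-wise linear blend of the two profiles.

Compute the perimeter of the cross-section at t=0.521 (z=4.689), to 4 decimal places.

Perimeter at t=0.521: 17.6545

Cross-section at t=0.521: each vertex is (1-t)·p0[i] + t·p1[i].
  v1: (1-0.521)·(1.93,2.21) + 0.521·(2.86,2.98) = (2.4145,2.6112)
  v2: (1-0.521)·(-1.63,2.91) + 0.521·(0.03,4.55) = (-0.7651,3.7644)
  v3: (1-0.521)·(-3.5,0.94) + 0.521·(-0.73,2.26) = (-2.0568,1.6277)
  v4: (1-0.521)·(-4.38,-0.85) + 0.521·(-0.48,1.2) = (-2.3481,0.2181)
  v5: (1-0.521)·(-2.43,-3.09) + 0.521·(0.37,-0.03) = (-0.9712,-1.4957)
  v6: (1-0.521)·(-0.99,-3.29) + 0.521·(1.03,-0.52) = (0.0624,-1.8468)
  v7: (1-0.521)·(3.81,-1.72) + 0.521·(3.4,0.84) = (3.5964,-0.3862)
Perimeter = Σ |v_{i+1} − v_i|:
  edge 1→2: √(-3.1797² + 1.1533²) = 3.3824 (running 3.3824)
  edge 2→3: √(-1.2917² + -2.1367²) = 2.4968 (running 5.8792)
  edge 3→4: √(-0.2913² + -1.4097²) = 1.4394 (running 7.3186)
  edge 4→5: √(1.3769² + -1.7138²) = 2.1984 (running 9.5170)
  edge 5→6: √(1.0336² + -0.3511²) = 1.0916 (running 10.6086)
  edge 6→7: √(3.5340² + 1.4606²) = 3.8239 (running 14.4325)
  edge 7→1: √(-1.1819² + 2.9974²) = 3.2220 (running 17.6545)
Perimeter = 17.6545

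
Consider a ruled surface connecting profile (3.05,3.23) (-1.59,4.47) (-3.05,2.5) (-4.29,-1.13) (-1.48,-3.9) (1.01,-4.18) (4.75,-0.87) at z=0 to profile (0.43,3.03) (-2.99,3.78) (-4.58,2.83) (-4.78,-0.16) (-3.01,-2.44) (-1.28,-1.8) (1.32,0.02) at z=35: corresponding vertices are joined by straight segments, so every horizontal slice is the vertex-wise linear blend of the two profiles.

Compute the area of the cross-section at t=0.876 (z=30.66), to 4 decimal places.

Area at t=0.876: 29.5268

Cross-section at t=0.876: each vertex is (1-t)·p0[i] + t·p1[i].
  v1: (1-0.876)·(3.05,3.23) + 0.876·(0.43,3.03) = (0.7549,3.0548)
  v2: (1-0.876)·(-1.59,4.47) + 0.876·(-2.99,3.78) = (-2.8164,3.8656)
  v3: (1-0.876)·(-3.05,2.5) + 0.876·(-4.58,2.83) = (-4.3903,2.7891)
  v4: (1-0.876)·(-4.29,-1.13) + 0.876·(-4.78,-0.16) = (-4.7192,-0.2803)
  v5: (1-0.876)·(-1.48,-3.9) + 0.876·(-3.01,-2.44) = (-2.8203,-2.6210)
  v6: (1-0.876)·(1.01,-4.18) + 0.876·(-1.28,-1.8) = (-0.9960,-2.0951)
  v7: (1-0.876)·(4.75,-0.87) + 0.876·(1.32,0.02) = (1.7453,-0.0904)
Shoelace sum Σ(x_i·y_{i+1} − x_{i+1}·y_i):
  i=1: 0.7549·3.8656 − -2.8164·3.0548 = +11.5216 (running +11.5216)
  i=2: -2.8164·2.7891 − -4.3903·3.8656 = +9.1157 (running +20.6373)
  i=3: -4.3903·-0.2803 − -4.7192·2.7891 = +14.3928 (running +35.0301)
  i=4: -4.7192·-2.6210 − -2.8203·-0.2803 = +11.5788 (running +46.6090)
  i=5: -2.8203·-2.0951 − -0.9960·-2.6210 = +3.2982 (running +49.9072)
  i=6: -0.9960·-0.0904 − 1.7453·-2.0951 = +3.7467 (running +53.6538)
  i=7: 1.7453·3.0548 − 0.7549·-0.0904 = +5.3998 (running +59.0536)
Area = |Σ|/2 = |59.0536|/2 = 29.5268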